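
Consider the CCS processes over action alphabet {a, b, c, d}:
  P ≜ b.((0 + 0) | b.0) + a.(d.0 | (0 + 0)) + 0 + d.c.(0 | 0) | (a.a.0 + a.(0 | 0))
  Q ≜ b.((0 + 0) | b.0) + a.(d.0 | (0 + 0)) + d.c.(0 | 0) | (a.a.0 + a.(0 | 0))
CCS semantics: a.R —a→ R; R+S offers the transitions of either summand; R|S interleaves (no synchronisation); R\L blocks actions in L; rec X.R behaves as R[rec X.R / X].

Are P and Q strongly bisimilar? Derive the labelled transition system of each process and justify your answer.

Reachable graph of P (16 states):
  m0 = b.((0 + 0) | b.0) + a.(d.0 | (0 + 0)) + 0 + d.c.(0 | 0) | (a.a.0 + a.(0 | 0)) ⊢ =a=> m1, =a=> m2, =a=> m3, =b=> m4, =d=> m5
  m1 = d.0 | (0 + 0) ⊢ =d=> m6
  m2 = d.c.(0 | 0) | (0 | 0) ⊢ =d=> m7
  m3 = d.c.(0 | 0) | a.0 ⊢ =a=> m8, =d=> m9
  m4 = (0 + 0) | b.0 ⊢ =b=> m10
  m5 = c.(0 | 0) | (a.a.0 + a.(0 | 0)) ⊢ =a=> m7, =a=> m9, =c=> m11
  m6 = 0 | (0 + 0) ⊢ ∅
  m7 = c.(0 | 0) | (0 | 0) ⊢ =c=> m12
  m8 = d.c.(0 | 0) | 0 ⊢ =d=> m13
  m9 = c.(0 | 0) | a.0 ⊢ =a=> m13, =c=> m14
  m10 = (0 + 0) | 0 ⊢ ∅
  m11 = 0 | 0 | (a.a.0 + a.(0 | 0)) ⊢ =a=> m12, =a=> m14
  m12 = 0 | 0 | (0 | 0) ⊢ ∅
  m13 = c.(0 | 0) | 0 ⊢ =c=> m15
  m14 = 0 | 0 | a.0 ⊢ =a=> m15
  m15 = 0 | 0 | 0 ⊢ ∅
Reachable graph of Q (16 states):
  n0 = b.((0 + 0) | b.0) + a.(d.0 | (0 + 0)) + d.c.(0 | 0) | (a.a.0 + a.(0 | 0)) ⊢ =a=> n1, =a=> n2, =a=> n3, =b=> n4, =d=> n5
  n1 = d.0 | (0 + 0) ⊢ =d=> n6
  n2 = d.c.(0 | 0) | (0 | 0) ⊢ =d=> n7
  n3 = d.c.(0 | 0) | a.0 ⊢ =a=> n8, =d=> n9
  n4 = (0 + 0) | b.0 ⊢ =b=> n10
  n5 = c.(0 | 0) | (a.a.0 + a.(0 | 0)) ⊢ =a=> n7, =a=> n9, =c=> n11
  n6 = 0 | (0 + 0) ⊢ ∅
  n7 = c.(0 | 0) | (0 | 0) ⊢ =c=> n12
  n8 = d.c.(0 | 0) | 0 ⊢ =d=> n13
  n9 = c.(0 | 0) | a.0 ⊢ =a=> n13, =c=> n14
  n10 = (0 + 0) | 0 ⊢ ∅
  n11 = 0 | 0 | (a.a.0 + a.(0 | 0)) ⊢ =a=> n12, =a=> n14
  n12 = 0 | 0 | (0 | 0) ⊢ ∅
  n13 = c.(0 | 0) | 0 ⊢ =c=> n15
  n14 = 0 | 0 | a.0 ⊢ =a=> n15
  n15 = 0 | 0 | 0 ⊢ ∅
Partition-refinement fixed point:
  B0 = {m0, n0}
  B1 = {m5, n5}
  B2 = {m11, n11}
  B3 = {m10, m12, m15, m6, n10, n12, n15, n6}
  B4 = {m14, n14}
  B5 = {m9, n9}
  B6 = {m13, m7, n13, n7}
  B7 = {m4, n4}
  B8 = {m3, n3}
  B9 = {m2, m8, n2, n8}
  B10 = {m1, n1}
m0 ∈ B0, n0 ∈ B0 → same block

YES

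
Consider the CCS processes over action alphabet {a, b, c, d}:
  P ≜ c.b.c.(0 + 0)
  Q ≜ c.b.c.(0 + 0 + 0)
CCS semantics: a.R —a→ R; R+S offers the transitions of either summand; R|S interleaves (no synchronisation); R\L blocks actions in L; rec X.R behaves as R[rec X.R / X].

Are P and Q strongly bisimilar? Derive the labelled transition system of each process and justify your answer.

YES

Reachable graph of P (4 states):
  u0 = c.b.c.(0 + 0) has moves --c--▸ u1
  u1 = b.c.(0 + 0) has moves --b--▸ u2
  u2 = c.(0 + 0) has moves --c--▸ u3
  u3 = 0 + 0 has moves ·
Reachable graph of Q (4 states):
  v0 = c.b.c.(0 + 0 + 0) has moves --c--▸ v1
  v1 = b.c.(0 + 0 + 0) has moves --b--▸ v2
  v2 = c.(0 + 0 + 0) has moves --c--▸ v3
  v3 = 0 + 0 + 0 has moves ·
Bisimilarity quotient blocks:
  B0 = {u0, v0}
  B1 = {u1, v1}
  B2 = {u2, v2}
  B3 = {u3, v3}
u0 ∈ B0, v0 ∈ B0 → same block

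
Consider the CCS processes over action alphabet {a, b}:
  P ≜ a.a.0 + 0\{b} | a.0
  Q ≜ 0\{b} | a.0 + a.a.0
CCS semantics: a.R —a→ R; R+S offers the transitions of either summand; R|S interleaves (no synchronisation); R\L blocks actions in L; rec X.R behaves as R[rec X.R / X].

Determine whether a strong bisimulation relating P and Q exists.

Reachable graph of P (4 states):
  s0 = a.a.0 + 0\{b} | a.0 has moves =a=> s1, =a=> s2
  s1 = 0\{b} | 0 has moves (no moves)
  s2 = a.0 has moves =a=> s3
  s3 = 0 has moves (no moves)
Reachable graph of Q (4 states):
  t0 = 0\{b} | a.0 + a.a.0 has moves =a=> t1, =a=> t2
  t1 = 0\{b} | 0 has moves (no moves)
  t2 = a.0 has moves =a=> t3
  t3 = 0 has moves (no moves)
Coarsest stable partition (strong bisimilarity classes):
  B0 = {s0, t0}
  B1 = {s1, s3, t1, t3}
  B2 = {s2, t2}
s0 ∈ B0, t0 ∈ B0 → same block

P ~ Q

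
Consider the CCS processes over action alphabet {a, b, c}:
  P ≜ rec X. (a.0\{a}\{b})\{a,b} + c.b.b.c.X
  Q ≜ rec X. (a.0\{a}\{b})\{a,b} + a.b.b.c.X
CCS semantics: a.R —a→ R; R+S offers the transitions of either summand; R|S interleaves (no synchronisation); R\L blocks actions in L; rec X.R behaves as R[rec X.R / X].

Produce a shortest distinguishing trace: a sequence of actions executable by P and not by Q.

LTS(P): 4 reachable states
  u0 = rec X. (a.0\{a}\{b})\{a,b} + c.b.b.c.X → --c--▸ u1
  u1 = b.b.c.(rec X. (a.0\{a}\{b})\{a,b} + c.b.b.c.X) → --b--▸ u2
  u2 = b.c.(rec X. (a.0\{a}\{b})\{a,b} + c.b.b.c.X) → --b--▸ u3
  u3 = c.(rec X. (a.0\{a}\{b})\{a,b} + c.b.b.c.X) → --c--▸ u0
LTS(Q): 4 reachable states
  v0 = rec X. (a.0\{a}\{b})\{a,b} + a.b.b.c.X → --a--▸ v1
  v1 = b.b.c.(rec X. (a.0\{a}\{b})\{a,b} + a.b.b.c.X) → --b--▸ v2
  v2 = b.c.(rec X. (a.0\{a}\{b})\{a,b} + a.b.b.c.X) → --b--▸ v3
  v3 = c.(rec X. (a.0\{a}\{b})\{a,b} + a.b.b.c.X) → --c--▸ v0
Run σ = ⟨c⟩ on P: start {u0}
  [1] c ⇒ {u1}
  ✓ P
Run σ = ⟨c⟩ on Q: start {v0}
  [1] c ⇒ ∅  — Q cannot continue

c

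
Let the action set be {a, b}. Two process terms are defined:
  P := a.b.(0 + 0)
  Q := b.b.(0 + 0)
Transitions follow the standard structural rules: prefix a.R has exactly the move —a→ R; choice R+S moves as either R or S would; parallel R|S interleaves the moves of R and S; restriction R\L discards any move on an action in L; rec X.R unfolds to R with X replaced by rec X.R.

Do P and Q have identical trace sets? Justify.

trace-distinct — witness ⟨a⟩

LTS(P): 3 reachable states
  m0 = a.b.(0 + 0) | -a-> m1
  m1 = b.(0 + 0) | -b-> m2
  m2 = 0 + 0 | deadlocked
LTS(Q): 3 reachable states
  n0 = b.b.(0 + 0) | -b-> n1
  n1 = b.(0 + 0) | -b-> n2
  n2 = 0 + 0 | deadlocked
Run σ = ⟨a⟩ on P: start {m0}
  after a @ step 1: {m1}
  ✓ P
Run σ = ⟨a⟩ on Q: start {n0}
  after a @ step 1: no successor for Q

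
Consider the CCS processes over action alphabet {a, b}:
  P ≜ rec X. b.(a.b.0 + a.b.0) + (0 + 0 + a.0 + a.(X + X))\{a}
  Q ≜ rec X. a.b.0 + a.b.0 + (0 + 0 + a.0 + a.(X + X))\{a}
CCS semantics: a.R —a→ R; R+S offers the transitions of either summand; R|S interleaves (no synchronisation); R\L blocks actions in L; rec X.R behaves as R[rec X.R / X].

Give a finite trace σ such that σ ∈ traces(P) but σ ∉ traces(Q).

b

Reachable graph of P (4 states):
  s0 = rec X. b.(a.b.0 + a.b.0) + (0 + 0 + a.0 + a.(X + X))\{a} | --b--▸ s1
  s1 = a.b.0 + a.b.0 | --a--▸ s2
  s2 = b.0 | --b--▸ s3
  s3 = 0 | deadlocked
Reachable graph of Q (3 states):
  t0 = rec X. a.b.0 + a.b.0 + (0 + 0 + a.0 + a.(X + X))\{a} | --a--▸ t1
  t1 = b.0 | --b--▸ t2
  t2 = 0 | deadlocked
Trace ⟨b⟩ through P, begin at {s0}:
  [1] b ⇒ {s1}
  P completes σ.
Trace ⟨b⟩ through Q, begin at {t0}:
  [1] b ⇒ no successor for Q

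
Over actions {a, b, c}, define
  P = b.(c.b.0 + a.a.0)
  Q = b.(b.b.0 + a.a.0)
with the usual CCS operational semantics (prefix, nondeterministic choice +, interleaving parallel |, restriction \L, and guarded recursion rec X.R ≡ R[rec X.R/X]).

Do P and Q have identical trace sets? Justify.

P's transition system — 5 states:
  u0 = b.(c.b.0 + a.a.0) has moves ··b··> u1
  u1 = c.b.0 + a.a.0 has moves ··a··> u2, ··c··> u3
  u2 = a.0 has moves ··a··> u4
  u3 = b.0 has moves ··b··> u4
  u4 = 0 has moves ·
Q's transition system — 5 states:
  v0 = b.(b.b.0 + a.a.0) has moves ··b··> v1
  v1 = b.b.0 + a.a.0 has moves ··a··> v2, ··b··> v3
  v2 = a.0 has moves ··a··> v4
  v3 = b.0 has moves ··b··> v4
  v4 = 0 has moves ·
Run σ = ⟨bc⟩ on P: start {u0}
  step 1 (b): {u1}
  step 2 (c): {u3}
  P completes σ.
Run σ = ⟨bc⟩ on Q: start {v0}
  step 1 (b): {v1}
  step 2 (c): ∅ (Q stuck)

NO — witness ⟨bc⟩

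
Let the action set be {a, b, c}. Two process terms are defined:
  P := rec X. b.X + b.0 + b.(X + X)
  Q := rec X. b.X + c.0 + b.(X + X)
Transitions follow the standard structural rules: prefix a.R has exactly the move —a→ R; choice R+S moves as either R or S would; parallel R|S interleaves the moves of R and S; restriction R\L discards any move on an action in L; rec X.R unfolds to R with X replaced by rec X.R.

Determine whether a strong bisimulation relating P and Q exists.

Reachable graph of P (3 states):
  u0 = rec X. b.X + b.0 + b.(X + X) | —b→ u0, —b→ u1, —b→ u2
  u1 = (rec X. b.X + b.0 + b.(X + X)) + (rec X. b.X + b.0 + b.(X + X)) | —b→ u0, —b→ u1, —b→ u2
  u2 = 0 | stopped
Reachable graph of Q (3 states):
  v0 = rec X. b.X + c.0 + b.(X + X) | —b→ v0, —b→ v1, —c→ v2
  v1 = (rec X. b.X + c.0 + b.(X + X)) + (rec X. b.X + c.0 + b.(X + X)) | —b→ v0, —b→ v1, —c→ v2
  v2 = 0 | stopped
Bisimilarity quotient blocks:
  B0 = {u0, u1}
  B1 = {u2, v2}
  B2 = {v0, v1}
u0 ∈ B0, v0 ∈ B2 → different blocks

P ≁ Q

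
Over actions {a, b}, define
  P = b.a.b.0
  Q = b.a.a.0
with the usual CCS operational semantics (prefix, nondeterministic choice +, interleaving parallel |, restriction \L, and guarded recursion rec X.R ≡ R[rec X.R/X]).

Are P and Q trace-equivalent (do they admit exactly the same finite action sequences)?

P's transition system — 4 states:
  u0 = b.a.b.0 → =b=> u1
  u1 = a.b.0 → =a=> u2
  u2 = b.0 → =b=> u3
  u3 = 0 → stopped
Q's transition system — 4 states:
  v0 = b.a.a.0 → =b=> v1
  v1 = a.a.0 → =a=> v2
  v2 = a.0 → =a=> v3
  v3 = 0 → stopped
Executing bab from P (initial set {u0}):
  [1] b ⇒ {u1}
  [2] a ⇒ {u2}
  [3] b ⇒ {u3}
  — P admits the full trace.
Executing bab from Q (initial set {v0}):
  [1] b ⇒ {v1}
  [2] a ⇒ {v2}
  [3] b ⇒ no successor for Q

traces(P) ≠ traces(Q) — witness ⟨bab⟩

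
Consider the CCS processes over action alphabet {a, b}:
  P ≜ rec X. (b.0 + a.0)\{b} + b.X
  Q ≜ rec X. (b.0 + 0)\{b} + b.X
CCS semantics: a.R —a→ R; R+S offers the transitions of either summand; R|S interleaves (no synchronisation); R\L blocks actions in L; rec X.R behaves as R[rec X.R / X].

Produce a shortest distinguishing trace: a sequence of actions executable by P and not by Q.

Reachable graph of P (2 states):
  u0 = rec X. (b.0 + a.0)\{b} + b.X ⊢ =a=> u1, =b=> u0
  u1 = 0\{b} ⊢ deadlocked
Reachable graph of Q (1 states):
  v0 = rec X. (b.0 + 0)\{b} + b.X ⊢ =b=> v0
Trace ⟨a⟩ through P, begin at {u0}:
  after a @ step 1: {u1}
  ✓ P
Trace ⟨a⟩ through Q, begin at {v0}:
  after a @ step 1: ∅ (Q stuck)

a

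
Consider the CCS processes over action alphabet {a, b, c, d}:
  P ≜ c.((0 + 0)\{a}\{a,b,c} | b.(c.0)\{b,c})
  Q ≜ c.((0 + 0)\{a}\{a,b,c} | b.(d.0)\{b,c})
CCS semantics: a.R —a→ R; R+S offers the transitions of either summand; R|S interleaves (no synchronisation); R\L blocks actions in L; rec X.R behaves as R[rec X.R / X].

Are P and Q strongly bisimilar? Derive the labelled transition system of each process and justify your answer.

Reachable graph of P (3 states):
  m0 = c.((0 + 0)\{a}\{a,b,c} | b.(c.0)\{b,c}) has moves =c=> m1
  m1 = (0 + 0)\{a}\{a,b,c} | b.(c.0)\{b,c} has moves =b=> m2
  m2 = (0 + 0)\{a}\{a,b,c} | (c.0)\{b,c} has moves deadlocked
Reachable graph of Q (4 states):
  n0 = c.((0 + 0)\{a}\{a,b,c} | b.(d.0)\{b,c}) has moves =c=> n1
  n1 = (0 + 0)\{a}\{a,b,c} | b.(d.0)\{b,c} has moves =b=> n2
  n2 = (0 + 0)\{a}\{a,b,c} | (d.0)\{b,c} has moves =d=> n3
  n3 = (0 + 0)\{a}\{a,b,c} | 0\{b,c} has moves deadlocked
Coarsest stable partition (strong bisimilarity classes):
  B0 = {m0}
  B1 = {m1}
  B2 = {m2, n3}
  B3 = {n0}
  B4 = {n1}
  B5 = {n2}
m0 ∈ B0, n0 ∈ B3 → different blocks

NO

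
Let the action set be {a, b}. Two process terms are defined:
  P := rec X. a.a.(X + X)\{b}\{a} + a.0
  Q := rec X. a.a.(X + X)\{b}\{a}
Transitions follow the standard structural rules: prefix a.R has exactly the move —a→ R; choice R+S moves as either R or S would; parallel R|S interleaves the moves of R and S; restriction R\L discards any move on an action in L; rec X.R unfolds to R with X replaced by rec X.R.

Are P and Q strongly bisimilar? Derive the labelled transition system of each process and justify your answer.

NO

P's transition system — 4 states:
  p0 = rec X. a.a.(X + X)\{b}\{a} + a.0 ⊢ ··a··> p1, ··a··> p2
  p1 = 0 ⊢ ∅
  p2 = a.((rec X. a.a.(X + X)\{b}\{a} + a.0) + (rec X. a.a.(X + X)\{b}\{a} + a.0))\{b}\{a} ⊢ ··a··> p3
  p3 = ((rec X. a.a.(X + X)\{b}\{a} + a.0) + (rec X. a.a.(X + X)\{b}\{a} + a.0))\{b}\{a} ⊢ ∅
Q's transition system — 3 states:
  q0 = rec X. a.a.(X + X)\{b}\{a} ⊢ ··a··> q1
  q1 = a.((rec X. a.a.(X + X)\{b}\{a}) + (rec X. a.a.(X + X)\{b}\{a}))\{b}\{a} ⊢ ··a··> q2
  q2 = ((rec X. a.a.(X + X)\{b}\{a}) + (rec X. a.a.(X + X)\{b}\{a}))\{b}\{a} ⊢ ∅
Coarsest stable partition (strong bisimilarity classes):
  B0 = {p0}
  B1 = {p2, q1}
  B2 = {p1, p3, q2}
  B3 = {q0}
p0 ∈ B0, q0 ∈ B3 → different blocks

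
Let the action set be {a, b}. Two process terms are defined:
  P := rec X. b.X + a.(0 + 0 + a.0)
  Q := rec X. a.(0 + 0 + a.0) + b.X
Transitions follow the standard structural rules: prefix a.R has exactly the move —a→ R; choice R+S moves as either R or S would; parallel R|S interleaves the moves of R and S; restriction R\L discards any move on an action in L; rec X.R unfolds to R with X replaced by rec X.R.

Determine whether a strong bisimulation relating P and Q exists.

bisimilar

LTS(P): 3 reachable states
  m0 = rec X. b.X + a.(0 + 0 + a.0) | =a=> m1, =b=> m0
  m1 = 0 + 0 + a.0 | =a=> m2
  m2 = 0 | (no moves)
LTS(Q): 3 reachable states
  n0 = rec X. a.(0 + 0 + a.0) + b.X | =a=> n1, =b=> n0
  n1 = 0 + 0 + a.0 | =a=> n2
  n2 = 0 | (no moves)
Partition-refinement fixed point:
  B0 = {m0, n0}
  B1 = {m1, n1}
  B2 = {m2, n2}
m0 ∈ B0, n0 ∈ B0 → same block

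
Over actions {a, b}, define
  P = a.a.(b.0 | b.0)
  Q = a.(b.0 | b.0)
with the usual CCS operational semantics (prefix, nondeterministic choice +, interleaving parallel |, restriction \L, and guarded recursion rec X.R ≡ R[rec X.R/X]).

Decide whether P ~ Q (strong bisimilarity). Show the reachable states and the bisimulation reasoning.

not bisimilar

P's transition system — 6 states:
  u0 = a.a.(b.0 | b.0) :: -a-> u1
  u1 = a.(b.0 | b.0) :: -a-> u2
  u2 = b.0 | b.0 :: -b-> u3, -b-> u4
  u3 = 0 | b.0 :: -b-> u5
  u4 = b.0 | 0 :: -b-> u5
  u5 = 0 | 0 :: stopped
Q's transition system — 5 states:
  v0 = a.(b.0 | b.0) :: -a-> v1
  v1 = b.0 | b.0 :: -b-> v2, -b-> v3
  v2 = 0 | b.0 :: -b-> v4
  v3 = b.0 | 0 :: -b-> v4
  v4 = 0 | 0 :: stopped
Bisimilarity quotient blocks:
  B0 = {u0}
  B1 = {u1, v0}
  B2 = {u2, v1}
  B3 = {u3, u4, v2, v3}
  B4 = {u5, v4}
u0 ∈ B0, v0 ∈ B1 → different blocks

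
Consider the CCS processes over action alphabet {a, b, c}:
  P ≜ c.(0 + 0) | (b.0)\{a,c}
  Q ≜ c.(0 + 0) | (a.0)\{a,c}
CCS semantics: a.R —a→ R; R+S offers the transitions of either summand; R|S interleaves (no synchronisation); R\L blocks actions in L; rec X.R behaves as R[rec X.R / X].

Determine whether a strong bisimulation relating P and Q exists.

not bisimilar

P's transition system — 4 states:
  u0 = c.(0 + 0) | (b.0)\{a,c} has moves ··b··> u1, ··c··> u2
  u1 = c.(0 + 0) | 0\{a,c} has moves ··c··> u3
  u2 = (0 + 0) | (b.0)\{a,c} has moves ··b··> u3
  u3 = (0 + 0) | 0\{a,c} has moves (no moves)
Q's transition system — 2 states:
  v0 = c.(0 + 0) | (a.0)\{a,c} has moves ··c··> v1
  v1 = (0 + 0) | (a.0)\{a,c} has moves (no moves)
Bisimilarity quotient blocks:
  B0 = {u0}
  B1 = {u1, v0}
  B2 = {u3, v1}
  B3 = {u2}
u0 ∈ B0, v0 ∈ B1 → different blocks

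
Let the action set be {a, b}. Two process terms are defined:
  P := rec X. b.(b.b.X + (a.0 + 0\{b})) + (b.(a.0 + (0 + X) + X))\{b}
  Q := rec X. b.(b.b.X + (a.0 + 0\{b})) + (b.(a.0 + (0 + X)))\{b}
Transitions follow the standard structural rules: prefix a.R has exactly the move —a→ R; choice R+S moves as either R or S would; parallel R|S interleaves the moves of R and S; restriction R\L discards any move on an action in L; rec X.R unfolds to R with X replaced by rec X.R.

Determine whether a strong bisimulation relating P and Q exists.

Reachable graph of P (4 states):
  m0 = rec X. b.(b.b.X + (a.0 + 0\{b})) + (b.(a.0 + (0 + X) + X))\{b} | -b-> m1
  m1 = b.b.(rec X. b.(b.b.X + (a.0 + 0\{b})) + (b.(a.0 + (0 + X) + X))\{b}) + (a.0 + 0\{b}) | -a-> m2, -b-> m3
  m2 = 0 | ·
  m3 = b.(rec X. b.(b.b.X + (a.0 + 0\{b})) + (b.(a.0 + (0 + X) + X))\{b}) | -b-> m0
Reachable graph of Q (4 states):
  n0 = rec X. b.(b.b.X + (a.0 + 0\{b})) + (b.(a.0 + (0 + X)))\{b} | -b-> n1
  n1 = b.b.(rec X. b.(b.b.X + (a.0 + 0\{b})) + (b.(a.0 + (0 + X)))\{b}) + (a.0 + 0\{b}) | -a-> n2, -b-> n3
  n2 = 0 | ·
  n3 = b.(rec X. b.(b.b.X + (a.0 + 0\{b})) + (b.(a.0 + (0 + X)))\{b}) | -b-> n0
Bisimilarity quotient blocks:
  B0 = {m0, n0}
  B1 = {m1, n1}
  B2 = {m3, n3}
  B3 = {m2, n2}
m0 ∈ B0, n0 ∈ B0 → same block

bisimilar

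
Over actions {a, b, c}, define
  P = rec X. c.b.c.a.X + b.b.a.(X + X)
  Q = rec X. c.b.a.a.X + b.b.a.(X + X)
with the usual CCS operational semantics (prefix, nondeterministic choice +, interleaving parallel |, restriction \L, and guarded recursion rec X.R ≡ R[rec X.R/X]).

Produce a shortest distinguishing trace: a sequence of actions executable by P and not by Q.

cbc

Reachable graph of P (7 states):
  m0 = rec X. c.b.c.a.X + b.b.a.(X + X) → -b-> m1, -c-> m2
  m1 = b.a.((rec X. c.b.c.a.X + b.b.a.(X + X)) + (rec X. c.b.c.a.X + b.b.a.(X + X))) → -b-> m3
  m2 = b.c.a.(rec X. c.b.c.a.X + b.b.a.(X + X)) → -b-> m4
  m3 = a.((rec X. c.b.c.a.X + b.b.a.(X + X)) + (rec X. c.b.c.a.X + b.b.a.(X + X))) → -a-> m5
  m4 = c.a.(rec X. c.b.c.a.X + b.b.a.(X + X)) → -c-> m6
  m5 = (rec X. c.b.c.a.X + b.b.a.(X + X)) + (rec X. c.b.c.a.X + b.b.a.(X + X)) → -b-> m1, -c-> m2
  m6 = a.(rec X. c.b.c.a.X + b.b.a.(X + X)) → -a-> m0
Reachable graph of Q (7 states):
  n0 = rec X. c.b.a.a.X + b.b.a.(X + X) → -b-> n1, -c-> n2
  n1 = b.a.((rec X. c.b.a.a.X + b.b.a.(X + X)) + (rec X. c.b.a.a.X + b.b.a.(X + X))) → -b-> n3
  n2 = b.a.a.(rec X. c.b.a.a.X + b.b.a.(X + X)) → -b-> n4
  n3 = a.((rec X. c.b.a.a.X + b.b.a.(X + X)) + (rec X. c.b.a.a.X + b.b.a.(X + X))) → -a-> n5
  n4 = a.a.(rec X. c.b.a.a.X + b.b.a.(X + X)) → -a-> n6
  n5 = (rec X. c.b.a.a.X + b.b.a.(X + X)) + (rec X. c.b.a.a.X + b.b.a.(X + X)) → -b-> n1, -c-> n2
  n6 = a.(rec X. c.b.a.a.X + b.b.a.(X + X)) → -a-> n0
Executing cbc from P (initial set {m0}):
  step 1 (c): {m2}
  step 2 (b): {m4}
  step 3 (c): {m6}
  — P admits the full trace.
Executing cbc from Q (initial set {n0}):
  step 1 (c): {n2}
  step 2 (b): {n4}
  step 3 (c): no successor for Q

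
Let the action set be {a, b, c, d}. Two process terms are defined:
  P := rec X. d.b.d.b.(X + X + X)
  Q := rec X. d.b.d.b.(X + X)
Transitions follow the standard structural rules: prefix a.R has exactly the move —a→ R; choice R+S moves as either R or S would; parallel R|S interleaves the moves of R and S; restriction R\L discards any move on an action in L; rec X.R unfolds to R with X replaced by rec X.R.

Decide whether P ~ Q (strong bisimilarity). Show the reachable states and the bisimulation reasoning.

Reachable graph of P (5 states):
  m0 = rec X. d.b.d.b.(X + X + X) → =d=> m1
  m1 = b.d.b.((rec X. d.b.d.b.(X + X + X)) + (rec X. d.b.d.b.(X + X + X)) + (rec X. d.b.d.b.(X + X + X))) → =b=> m2
  m2 = d.b.((rec X. d.b.d.b.(X + X + X)) + (rec X. d.b.d.b.(X + X + X)) + (rec X. d.b.d.b.(X + X + X))) → =d=> m3
  m3 = b.((rec X. d.b.d.b.(X + X + X)) + (rec X. d.b.d.b.(X + X + X)) + (rec X. d.b.d.b.(X + X + X))) → =b=> m4
  m4 = (rec X. d.b.d.b.(X + X + X)) + (rec X. d.b.d.b.(X + X + X)) + (rec X. d.b.d.b.(X + X + X)) → =d=> m1
Reachable graph of Q (5 states):
  n0 = rec X. d.b.d.b.(X + X) → =d=> n1
  n1 = b.d.b.((rec X. d.b.d.b.(X + X)) + (rec X. d.b.d.b.(X + X))) → =b=> n2
  n2 = d.b.((rec X. d.b.d.b.(X + X)) + (rec X. d.b.d.b.(X + X))) → =d=> n3
  n3 = b.((rec X. d.b.d.b.(X + X)) + (rec X. d.b.d.b.(X + X))) → =b=> n4
  n4 = (rec X. d.b.d.b.(X + X)) + (rec X. d.b.d.b.(X + X)) → =d=> n1
Partition-refinement fixed point:
  B0 = {m0, m2, m4, n0, n2, n4}
  B1 = {m1, m3, n1, n3}
m0 ∈ B0, n0 ∈ B0 → same block

P ~ Q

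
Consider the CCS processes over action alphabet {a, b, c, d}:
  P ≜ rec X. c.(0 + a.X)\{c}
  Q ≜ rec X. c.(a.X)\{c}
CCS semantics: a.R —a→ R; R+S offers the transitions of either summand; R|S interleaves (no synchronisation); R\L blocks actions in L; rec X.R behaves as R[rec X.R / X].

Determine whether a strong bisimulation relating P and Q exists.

Reachable graph of P (3 states):
  s0 = rec X. c.(0 + a.X)\{c} → -c-> s1
  s1 = (0 + a.(rec X. c.(0 + a.X)\{c}))\{c} → -a-> s2
  s2 = (rec X. c.(0 + a.X)\{c})\{c} → stopped
Reachable graph of Q (3 states):
  t0 = rec X. c.(a.X)\{c} → -c-> t1
  t1 = (a.(rec X. c.(a.X)\{c}))\{c} → -a-> t2
  t2 = (rec X. c.(a.X)\{c})\{c} → stopped
Coarsest stable partition (strong bisimilarity classes):
  B0 = {s0, t0}
  B1 = {s1, t1}
  B2 = {s2, t2}
s0 ∈ B0, t0 ∈ B0 → same block

YES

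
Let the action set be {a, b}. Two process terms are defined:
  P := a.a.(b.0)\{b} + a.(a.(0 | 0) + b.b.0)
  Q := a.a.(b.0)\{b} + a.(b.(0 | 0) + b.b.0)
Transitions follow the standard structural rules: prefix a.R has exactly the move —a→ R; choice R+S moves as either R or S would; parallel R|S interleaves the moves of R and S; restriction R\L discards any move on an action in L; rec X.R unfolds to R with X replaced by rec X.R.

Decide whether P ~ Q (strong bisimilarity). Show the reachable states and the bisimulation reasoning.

not bisimilar

P's transition system — 7 states:
  u0 = a.a.(b.0)\{b} + a.(a.(0 | 0) + b.b.0) ⊢ -a-> u1, -a-> u2
  u1 = a.(0 | 0) + b.b.0 ⊢ -a-> u3, -b-> u4
  u2 = a.(b.0)\{b} ⊢ -a-> u5
  u3 = 0 | 0 ⊢ ∅
  u4 = b.0 ⊢ -b-> u6
  u5 = (b.0)\{b} ⊢ ∅
  u6 = 0 ⊢ ∅
Q's transition system — 7 states:
  v0 = a.a.(b.0)\{b} + a.(b.(0 | 0) + b.b.0) ⊢ -a-> v1, -a-> v2
  v1 = a.(b.0)\{b} ⊢ -a-> v3
  v2 = b.(0 | 0) + b.b.0 ⊢ -b-> v4, -b-> v5
  v3 = (b.0)\{b} ⊢ ∅
  v4 = 0 | 0 ⊢ ∅
  v5 = b.0 ⊢ -b-> v6
  v6 = 0 ⊢ ∅
Coarsest stable partition (strong bisimilarity classes):
  B0 = {u0}
  B1 = {u2, v1}
  B2 = {u3, u5, u6, v3, v4, v6}
  B3 = {u1}
  B4 = {u4, v5}
  B5 = {v0}
  B6 = {v2}
u0 ∈ B0, v0 ∈ B5 → different blocks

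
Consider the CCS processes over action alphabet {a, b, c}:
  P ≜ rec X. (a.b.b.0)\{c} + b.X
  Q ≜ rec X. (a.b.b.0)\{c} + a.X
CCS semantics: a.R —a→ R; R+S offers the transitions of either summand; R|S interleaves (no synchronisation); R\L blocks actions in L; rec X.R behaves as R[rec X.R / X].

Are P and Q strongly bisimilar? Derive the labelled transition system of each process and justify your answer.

Reachable graph of P (4 states):
  m0 = rec X. (a.b.b.0)\{c} + b.X | -a-> m1, -b-> m0
  m1 = (b.b.0)\{c} | -b-> m2
  m2 = (b.0)\{c} | -b-> m3
  m3 = 0\{c} | deadlocked
Reachable graph of Q (4 states):
  n0 = rec X. (a.b.b.0)\{c} + a.X | -a-> n0, -a-> n1
  n1 = (b.b.0)\{c} | -b-> n2
  n2 = (b.0)\{c} | -b-> n3
  n3 = 0\{c} | deadlocked
Partition-refinement fixed point:
  B0 = {m0}
  B1 = {m1, n1}
  B2 = {m2, n2}
  B3 = {m3, n3}
  B4 = {n0}
m0 ∈ B0, n0 ∈ B4 → different blocks

P ≁ Q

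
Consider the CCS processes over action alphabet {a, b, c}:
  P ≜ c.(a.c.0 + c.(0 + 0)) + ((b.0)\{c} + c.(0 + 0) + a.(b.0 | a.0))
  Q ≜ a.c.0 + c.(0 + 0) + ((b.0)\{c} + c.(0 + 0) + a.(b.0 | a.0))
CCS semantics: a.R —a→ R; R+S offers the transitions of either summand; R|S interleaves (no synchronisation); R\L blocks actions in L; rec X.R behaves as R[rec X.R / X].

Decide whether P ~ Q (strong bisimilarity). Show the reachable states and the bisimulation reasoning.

LTS(P): 10 reachable states
  m0 = c.(a.c.0 + c.(0 + 0)) + ((b.0)\{c} + c.(0 + 0) + a.(b.0 | a.0)) ⊢ --a--▸ m1, --b--▸ m2, --c--▸ m3, --c--▸ m4
  m1 = b.0 | a.0 ⊢ --a--▸ m5, --b--▸ m6
  m2 = 0\{c} ⊢ ∅
  m3 = 0 + 0 ⊢ ∅
  m4 = a.c.0 + c.(0 + 0) ⊢ --a--▸ m7, --c--▸ m3
  m5 = b.0 | 0 ⊢ --b--▸ m8
  m6 = 0 | a.0 ⊢ --a--▸ m8
  m7 = c.0 ⊢ --c--▸ m9
  m8 = 0 | 0 ⊢ ∅
  m9 = 0 ⊢ ∅
LTS(Q): 9 reachable states
  n0 = a.c.0 + c.(0 + 0) + ((b.0)\{c} + c.(0 + 0) + a.(b.0 | a.0)) ⊢ --a--▸ n1, --a--▸ n2, --b--▸ n3, --c--▸ n4
  n1 = b.0 | a.0 ⊢ --a--▸ n5, --b--▸ n6
  n2 = c.0 ⊢ --c--▸ n7
  n3 = 0\{c} ⊢ ∅
  n4 = 0 + 0 ⊢ ∅
  n5 = b.0 | 0 ⊢ --b--▸ n8
  n6 = 0 | a.0 ⊢ --a--▸ n8
  n7 = 0 ⊢ ∅
  n8 = 0 | 0 ⊢ ∅
Coarsest stable partition (strong bisimilarity classes):
  B0 = {m0}
  B1 = {m1, n1}
  B2 = {m6, n6}
  B3 = {m2, m3, m8, m9, n3, n4, n7, n8}
  B4 = {m5, n5}
  B5 = {m4}
  B6 = {m7, n2}
  B7 = {n0}
m0 ∈ B0, n0 ∈ B7 → different blocks

NO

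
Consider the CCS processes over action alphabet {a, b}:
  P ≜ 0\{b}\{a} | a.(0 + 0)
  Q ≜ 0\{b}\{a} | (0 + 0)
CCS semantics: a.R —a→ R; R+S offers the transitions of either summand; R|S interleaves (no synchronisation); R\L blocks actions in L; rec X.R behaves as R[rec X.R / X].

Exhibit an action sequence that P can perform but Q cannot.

a

P's transition system — 2 states:
  u0 = 0\{b}\{a} | a.(0 + 0) :: —a→ u1
  u1 = 0\{b}\{a} | (0 + 0) :: deadlocked
Q's transition system — 1 states:
  v0 = 0\{b}\{a} | (0 + 0) :: deadlocked
Trace ⟨a⟩ through P, begin at {u0}:
  [1] a ⇒ {u1}
  — P admits the full trace.
Trace ⟨a⟩ through Q, begin at {v0}:
  [1] a ⇒ ∅ (Q stuck)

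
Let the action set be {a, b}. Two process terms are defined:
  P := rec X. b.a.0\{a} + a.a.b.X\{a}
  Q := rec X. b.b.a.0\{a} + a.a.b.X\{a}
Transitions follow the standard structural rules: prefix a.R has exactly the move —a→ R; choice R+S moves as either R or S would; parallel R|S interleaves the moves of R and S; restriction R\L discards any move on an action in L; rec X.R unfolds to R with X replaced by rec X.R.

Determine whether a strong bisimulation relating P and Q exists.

LTS(P): 7 reachable states
  p0 = rec X. b.a.0\{a} + a.a.b.X\{a} ⊢ --a--▸ p1, --b--▸ p2
  p1 = a.b.(rec X. b.a.0\{a} + a.a.b.X\{a})\{a} ⊢ --a--▸ p3
  p2 = a.0\{a} ⊢ --a--▸ p4
  p3 = b.(rec X. b.a.0\{a} + a.a.b.X\{a})\{a} ⊢ --b--▸ p5
  p4 = 0\{a} ⊢ (no moves)
  p5 = (rec X. b.a.0\{a} + a.a.b.X\{a})\{a} ⊢ --b--▸ p6
  p6 = (a.0\{a})\{a} ⊢ (no moves)
LTS(Q): 9 reachable states
  q0 = rec X. b.b.a.0\{a} + a.a.b.X\{a} ⊢ --a--▸ q1, --b--▸ q2
  q1 = a.b.(rec X. b.b.a.0\{a} + a.a.b.X\{a})\{a} ⊢ --a--▸ q3
  q2 = b.a.0\{a} ⊢ --b--▸ q4
  q3 = b.(rec X. b.b.a.0\{a} + a.a.b.X\{a})\{a} ⊢ --b--▸ q5
  q4 = a.0\{a} ⊢ --a--▸ q6
  q5 = (rec X. b.b.a.0\{a} + a.a.b.X\{a})\{a} ⊢ --b--▸ q7
  q6 = 0\{a} ⊢ (no moves)
  q7 = (b.a.0\{a})\{a} ⊢ --b--▸ q8
  q8 = (a.0\{a})\{a} ⊢ (no moves)
Bisimilarity quotient blocks:
  B0 = {p0}
  B1 = {p2, q4}
  B2 = {p4, p6, q6, q8}
  B3 = {p1}
  B4 = {p3, q5}
  B5 = {p5, q7}
  B6 = {q0}
  B7 = {q1}
  B8 = {q3}
  B9 = {q2}
p0 ∈ B0, q0 ∈ B6 → different blocks

not bisimilar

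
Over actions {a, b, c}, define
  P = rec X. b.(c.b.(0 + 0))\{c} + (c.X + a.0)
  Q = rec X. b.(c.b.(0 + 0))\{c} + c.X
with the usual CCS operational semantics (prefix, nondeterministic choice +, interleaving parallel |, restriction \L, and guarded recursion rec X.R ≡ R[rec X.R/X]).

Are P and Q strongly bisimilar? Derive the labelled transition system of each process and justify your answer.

Reachable graph of P (3 states):
  u0 = rec X. b.(c.b.(0 + 0))\{c} + (c.X + a.0) ⊢ —a→ u1, —b→ u2, —c→ u0
  u1 = 0 ⊢ (no moves)
  u2 = (c.b.(0 + 0))\{c} ⊢ (no moves)
Reachable graph of Q (2 states):
  v0 = rec X. b.(c.b.(0 + 0))\{c} + c.X ⊢ —b→ v1, —c→ v0
  v1 = (c.b.(0 + 0))\{c} ⊢ (no moves)
Coarsest stable partition (strong bisimilarity classes):
  B0 = {u0}
  B1 = {u1, u2, v1}
  B2 = {v0}
u0 ∈ B0, v0 ∈ B2 → different blocks

not bisimilar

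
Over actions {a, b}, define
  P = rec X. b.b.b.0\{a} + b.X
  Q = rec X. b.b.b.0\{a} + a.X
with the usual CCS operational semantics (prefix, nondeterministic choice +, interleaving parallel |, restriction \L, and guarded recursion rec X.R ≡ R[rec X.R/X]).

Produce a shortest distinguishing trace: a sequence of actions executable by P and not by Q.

Reachable graph of P (4 states):
  s0 = rec X. b.b.b.0\{a} + b.X → —b→ s0, —b→ s1
  s1 = b.b.0\{a} → —b→ s2
  s2 = b.0\{a} → —b→ s3
  s3 = 0\{a} → stopped
Reachable graph of Q (4 states):
  t0 = rec X. b.b.b.0\{a} + a.X → —a→ t0, —b→ t1
  t1 = b.b.0\{a} → —b→ t2
  t2 = b.0\{a} → —b→ t3
  t3 = 0\{a} → stopped
Executing bbbb from P (initial set {s0}):
  after b @ step 1: {s0, s1}
  after b @ step 2: {s0, s1, s2}
  after b @ step 3: {s0, s1, s2, s3}
  after b @ step 4: {s0, s1, s2, s3}
  P completes σ.
Executing bbbb from Q (initial set {t0}):
  after b @ step 1: {t1}
  after b @ step 2: {t2}
  after b @ step 3: {t3}
  after b @ step 4: no successor for Q

bbbb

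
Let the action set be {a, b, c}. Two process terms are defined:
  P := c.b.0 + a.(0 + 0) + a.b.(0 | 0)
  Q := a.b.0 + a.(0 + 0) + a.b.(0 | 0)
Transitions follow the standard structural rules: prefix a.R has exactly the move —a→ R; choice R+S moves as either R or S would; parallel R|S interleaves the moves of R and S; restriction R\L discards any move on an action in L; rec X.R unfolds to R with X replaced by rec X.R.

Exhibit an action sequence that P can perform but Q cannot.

Reachable graph of P (6 states):
  u0 = c.b.0 + a.(0 + 0) + a.b.(0 | 0) has moves --a--▸ u1, --a--▸ u2, --c--▸ u3
  u1 = 0 + 0 has moves ∅
  u2 = b.(0 | 0) has moves --b--▸ u4
  u3 = b.0 has moves --b--▸ u5
  u4 = 0 | 0 has moves ∅
  u5 = 0 has moves ∅
Reachable graph of Q (6 states):
  v0 = a.b.0 + a.(0 + 0) + a.b.(0 | 0) has moves --a--▸ v1, --a--▸ v2, --a--▸ v3
  v1 = 0 + 0 has moves ∅
  v2 = b.(0 | 0) has moves --b--▸ v4
  v3 = b.0 has moves --b--▸ v5
  v4 = 0 | 0 has moves ∅
  v5 = 0 has moves ∅
Run σ = ⟨c⟩ on P: start {u0}
  step 1 (c): {u3}
  — P admits the full trace.
Run σ = ⟨c⟩ on Q: start {v0}
  step 1 (c): ∅ (Q stuck)

c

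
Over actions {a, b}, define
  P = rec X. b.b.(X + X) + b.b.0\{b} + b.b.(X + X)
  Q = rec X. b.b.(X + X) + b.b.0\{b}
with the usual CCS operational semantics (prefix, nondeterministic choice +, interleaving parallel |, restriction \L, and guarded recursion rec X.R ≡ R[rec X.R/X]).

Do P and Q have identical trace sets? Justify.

Reachable graph of P (5 states):
  m0 = rec X. b.b.(X + X) + b.b.0\{b} + b.b.(X + X) | =b=> m1, =b=> m2
  m1 = b.((rec X. b.b.(X + X) + b.b.0\{b} + b.b.(X + X)) + (rec X. b.b.(X + X) + b.b.0\{b} + b.b.(X + X))) | =b=> m3
  m2 = b.0\{b} | =b=> m4
  m3 = (rec X. b.b.(X + X) + b.b.0\{b} + b.b.(X + X)) + (rec X. b.b.(X + X) + b.b.0\{b} + b.b.(X + X)) | =b=> m1, =b=> m2
  m4 = 0\{b} | deadlocked
Reachable graph of Q (5 states):
  n0 = rec X. b.b.(X + X) + b.b.0\{b} | =b=> n1, =b=> n2
  n1 = b.((rec X. b.b.(X + X) + b.b.0\{b}) + (rec X. b.b.(X + X) + b.b.0\{b})) | =b=> n3
  n2 = b.0\{b} | =b=> n4
  n3 = (rec X. b.b.(X + X) + b.b.0\{b}) + (rec X. b.b.(X + X) + b.b.0\{b}) | =b=> n1, =b=> n2
  n4 = 0\{b} | deadlocked
Bisimilarity quotient blocks:
  B0 = {m0, m3, n0, n3}
  B1 = {m1, n1}
  B2 = {m2, n2}
  B3 = {m4, n4}
m0 ∈ B0, n0 ∈ B0 → same block
Bisimilar ⇒ trace-equivalent.

trace-equivalent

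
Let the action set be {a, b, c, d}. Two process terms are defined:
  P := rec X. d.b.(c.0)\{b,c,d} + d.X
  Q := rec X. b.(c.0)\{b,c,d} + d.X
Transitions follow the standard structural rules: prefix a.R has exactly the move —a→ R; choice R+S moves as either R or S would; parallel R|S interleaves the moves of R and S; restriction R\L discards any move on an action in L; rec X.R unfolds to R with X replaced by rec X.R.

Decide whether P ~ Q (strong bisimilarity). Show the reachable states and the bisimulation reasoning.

not bisimilar

P's transition system — 3 states:
  p0 = rec X. d.b.(c.0)\{b,c,d} + d.X has moves --d--▸ p0, --d--▸ p1
  p1 = b.(c.0)\{b,c,d} has moves --b--▸ p2
  p2 = (c.0)\{b,c,d} has moves deadlocked
Q's transition system — 2 states:
  q0 = rec X. b.(c.0)\{b,c,d} + d.X has moves --b--▸ q1, --d--▸ q0
  q1 = (c.0)\{b,c,d} has moves deadlocked
Bisimilarity quotient blocks:
  B0 = {p0}
  B1 = {p1}
  B2 = {p2, q1}
  B3 = {q0}
p0 ∈ B0, q0 ∈ B3 → different blocks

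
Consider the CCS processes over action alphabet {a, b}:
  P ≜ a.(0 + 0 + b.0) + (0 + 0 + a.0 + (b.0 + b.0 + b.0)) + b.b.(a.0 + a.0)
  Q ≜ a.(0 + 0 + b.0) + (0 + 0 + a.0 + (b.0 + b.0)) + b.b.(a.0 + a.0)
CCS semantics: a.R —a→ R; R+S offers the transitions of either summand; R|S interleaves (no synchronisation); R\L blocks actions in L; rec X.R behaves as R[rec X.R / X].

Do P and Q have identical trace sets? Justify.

P's transition system — 5 states:
  s0 = a.(0 + 0 + b.0) + (0 + 0 + a.0 + (b.0 + b.0 + b.0)) + b.b.(a.0 + a.0) ⊢ ··a··> s1, ··a··> s2, ··b··> s1, ··b··> s3
  s1 = 0 ⊢ stopped
  s2 = 0 + 0 + b.0 ⊢ ··b··> s1
  s3 = b.(a.0 + a.0) ⊢ ··b··> s4
  s4 = a.0 + a.0 ⊢ ··a··> s1
Q's transition system — 5 states:
  t0 = a.(0 + 0 + b.0) + (0 + 0 + a.0 + (b.0 + b.0)) + b.b.(a.0 + a.0) ⊢ ··a··> t1, ··a··> t2, ··b··> t1, ··b··> t3
  t1 = 0 ⊢ stopped
  t2 = 0 + 0 + b.0 ⊢ ··b··> t1
  t3 = b.(a.0 + a.0) ⊢ ··b··> t4
  t4 = a.0 + a.0 ⊢ ··a··> t1
Bisimilarity quotient blocks:
  B0 = {s0, t0}
  B1 = {s1, t1}
  B2 = {s2, t2}
  B3 = {s3, t3}
  B4 = {s4, t4}
s0 ∈ B0, t0 ∈ B0 → same block
Bisimilar ⇒ trace-equivalent.

traces(P) = traces(Q)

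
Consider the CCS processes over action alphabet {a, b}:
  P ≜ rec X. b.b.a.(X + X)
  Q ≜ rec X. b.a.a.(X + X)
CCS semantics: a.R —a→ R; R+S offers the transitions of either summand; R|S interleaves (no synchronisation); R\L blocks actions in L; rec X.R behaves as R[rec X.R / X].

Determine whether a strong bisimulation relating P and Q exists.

Reachable graph of P (4 states):
  m0 = rec X. b.b.a.(X + X) ⊢ --b--▸ m1
  m1 = b.a.((rec X. b.b.a.(X + X)) + (rec X. b.b.a.(X + X))) ⊢ --b--▸ m2
  m2 = a.((rec X. b.b.a.(X + X)) + (rec X. b.b.a.(X + X))) ⊢ --a--▸ m3
  m3 = (rec X. b.b.a.(X + X)) + (rec X. b.b.a.(X + X)) ⊢ --b--▸ m1
Reachable graph of Q (4 states):
  n0 = rec X. b.a.a.(X + X) ⊢ --b--▸ n1
  n1 = a.a.((rec X. b.a.a.(X + X)) + (rec X. b.a.a.(X + X))) ⊢ --a--▸ n2
  n2 = a.((rec X. b.a.a.(X + X)) + (rec X. b.a.a.(X + X))) ⊢ --a--▸ n3
  n3 = (rec X. b.a.a.(X + X)) + (rec X. b.a.a.(X + X)) ⊢ --b--▸ n1
Bisimilarity quotient blocks:
  B0 = {m0, m3}
  B1 = {m1}
  B2 = {m2}
  B3 = {n0, n3}
  B4 = {n1}
  B5 = {n2}
m0 ∈ B0, n0 ∈ B3 → different blocks

NO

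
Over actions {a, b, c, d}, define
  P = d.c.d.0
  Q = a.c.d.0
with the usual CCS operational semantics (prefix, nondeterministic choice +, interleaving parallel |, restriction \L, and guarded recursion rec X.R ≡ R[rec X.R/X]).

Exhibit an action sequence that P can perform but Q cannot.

Reachable graph of P (4 states):
  m0 = d.c.d.0 :: —d→ m1
  m1 = c.d.0 :: —c→ m2
  m2 = d.0 :: —d→ m3
  m3 = 0 :: stopped
Reachable graph of Q (4 states):
  n0 = a.c.d.0 :: —a→ n1
  n1 = c.d.0 :: —c→ n2
  n2 = d.0 :: —d→ n3
  n3 = 0 :: stopped
Executing d from P (initial set {m0}):
  [1] d ⇒ {m1}
  — P admits the full trace.
Executing d from Q (initial set {n0}):
  [1] d ⇒ ∅  — Q cannot continue

d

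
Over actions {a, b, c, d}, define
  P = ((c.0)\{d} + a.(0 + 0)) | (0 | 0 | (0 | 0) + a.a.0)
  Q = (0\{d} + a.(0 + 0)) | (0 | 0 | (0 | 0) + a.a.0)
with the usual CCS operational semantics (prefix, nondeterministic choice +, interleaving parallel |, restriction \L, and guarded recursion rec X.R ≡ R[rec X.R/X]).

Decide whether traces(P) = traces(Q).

trace-distinct — witness ⟨c⟩

Reachable graph of P (9 states):
  m0 = ((c.0)\{d} + a.(0 + 0)) | (0 | 0 | (0 | 0) + a.a.0) | ··a··> m1, ··a··> m2, ··c··> m3
  m1 = ((c.0)\{d} + a.(0 + 0)) | a.0 | ··a··> m4, ··a··> m5, ··c··> m6
  m2 = (0 + 0) | (0 | 0 | (0 | 0) + a.a.0) | ··a··> m5
  m3 = 0\{d} | (0 | 0 | (0 | 0) + a.a.0) | ··a··> m6
  m4 = ((c.0)\{d} + a.(0 + 0)) | 0 | ··a··> m7, ··c··> m8
  m5 = (0 + 0) | a.0 | ··a··> m7
  m6 = 0\{d} | a.0 | ··a··> m8
  m7 = (0 + 0) | 0 | ·
  m8 = 0\{d} | 0 | ·
Reachable graph of Q (6 states):
  n0 = (0\{d} + a.(0 + 0)) | (0 | 0 | (0 | 0) + a.a.0) | ··a··> n1, ··a··> n2
  n1 = (0 + 0) | (0 | 0 | (0 | 0) + a.a.0) | ··a··> n3
  n2 = (0\{d} + a.(0 + 0)) | a.0 | ··a··> n3, ··a··> n4
  n3 = (0 + 0) | a.0 | ··a··> n5
  n4 = (0\{d} + a.(0 + 0)) | 0 | ··a··> n5
  n5 = (0 + 0) | 0 | ·
Run σ = ⟨c⟩ on P: start {m0}
  step 1 (c): {m3}
  — P admits the full trace.
Run σ = ⟨c⟩ on Q: start {n0}
  step 1 (c): ∅ (Q stuck)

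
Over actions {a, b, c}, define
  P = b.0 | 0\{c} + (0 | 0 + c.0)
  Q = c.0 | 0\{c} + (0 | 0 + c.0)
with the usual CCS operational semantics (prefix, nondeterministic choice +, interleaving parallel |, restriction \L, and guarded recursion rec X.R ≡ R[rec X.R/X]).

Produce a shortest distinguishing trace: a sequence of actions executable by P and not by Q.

b

Reachable graph of P (3 states):
  s0 = b.0 | 0\{c} + (0 | 0 + c.0) → -b-> s1, -c-> s2
  s1 = 0 | 0\{c} → ·
  s2 = 0 → ·
Reachable graph of Q (3 states):
  t0 = c.0 | 0\{c} + (0 | 0 + c.0) → -c-> t1, -c-> t2
  t1 = 0 → ·
  t2 = 0 | 0\{c} → ·
Executing b from P (initial set {s0}):
  after b @ step 1: {s1}
  P completes σ.
Executing b from Q (initial set {t0}):
  after b @ step 1: ∅ (Q stuck)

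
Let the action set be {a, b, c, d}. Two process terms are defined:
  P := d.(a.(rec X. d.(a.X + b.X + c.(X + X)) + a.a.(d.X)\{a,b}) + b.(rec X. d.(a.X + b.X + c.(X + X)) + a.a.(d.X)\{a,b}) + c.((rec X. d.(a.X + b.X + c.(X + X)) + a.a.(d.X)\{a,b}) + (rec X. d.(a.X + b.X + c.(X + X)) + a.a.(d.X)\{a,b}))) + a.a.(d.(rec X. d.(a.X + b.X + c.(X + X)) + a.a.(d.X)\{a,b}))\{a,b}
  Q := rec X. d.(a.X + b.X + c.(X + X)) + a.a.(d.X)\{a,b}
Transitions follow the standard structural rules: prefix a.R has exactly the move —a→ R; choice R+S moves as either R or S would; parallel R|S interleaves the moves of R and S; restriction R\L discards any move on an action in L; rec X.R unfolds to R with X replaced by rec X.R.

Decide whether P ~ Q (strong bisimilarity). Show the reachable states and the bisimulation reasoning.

bisimilar

Reachable graph of P (9 states):
  m0 = d.(a.(rec X. d.(a.X + b.X + c.(X + X)) + a.a.(d.X)\{a,b}) + b.(rec X. d.(a.X + b.X + c.(X + X)) + a.a.(d.X)\{a,b}) + c.((rec X. d.(a.X + b.X + c.(X + X)) + a.a.(d.X)\{a,b}) + (rec X. d.(a.X + b.X + c.(X + X)) + a.a.(d.X)\{a,b}))) + a.a.(d.(rec X. d.(a.X + b.X + c.(X + X)) + a.a.(d.X)\{a,b}))\{a,b} | —a→ m1, —d→ m2
  m1 = a.(d.(rec X. d.(a.X + b.X + c.(X + X)) + a.a.(d.X)\{a,b}))\{a,b} | —a→ m3
  m2 = a.(rec X. d.(a.X + b.X + c.(X + X)) + a.a.(d.X)\{a,b}) + b.(rec X. d.(a.X + b.X + c.(X + X)) + a.a.(d.X)\{a,b}) + c.((rec X. d.(a.X + b.X + c.(X + X)) + a.a.(d.X)\{a,b}) + (rec X. d.(a.X + b.X + c.(X + X)) + a.a.(d.X)\{a,b})) | —a→ m4, —b→ m4, —c→ m5
  m3 = (d.(rec X. d.(a.X + b.X + c.(X + X)) + a.a.(d.X)\{a,b}))\{a,b} | —d→ m6
  m4 = rec X. d.(a.X + b.X + c.(X + X)) + a.a.(d.X)\{a,b} | —a→ m1, —d→ m2
  m5 = (rec X. d.(a.X + b.X + c.(X + X)) + a.a.(d.X)\{a,b}) + (rec X. d.(a.X + b.X + c.(X + X)) + a.a.(d.X)\{a,b}) | —a→ m1, —d→ m2
  m6 = (rec X. d.(a.X + b.X + c.(X + X)) + a.a.(d.X)\{a,b})\{a,b} | —d→ m7
  m7 = (a.(rec X. d.(a.X + b.X + c.(X + X)) + a.a.(d.X)\{a,b}) + b.(rec X. d.(a.X + b.X + c.(X + X)) + a.a.(d.X)\{a,b}) + c.((rec X. d.(a.X + b.X + c.(X + X)) + a.a.(d.X)\{a,b}) + (rec X. d.(a.X + b.X + c.(X + X)) + a.a.(d.X)\{a,b})))\{a,b} | —c→ m8
  m8 = ((rec X. d.(a.X + b.X + c.(X + X)) + a.a.(d.X)\{a,b}) + (rec X. d.(a.X + b.X + c.(X + X)) + a.a.(d.X)\{a,b}))\{a,b} | —d→ m7
Reachable graph of Q (8 states):
  n0 = rec X. d.(a.X + b.X + c.(X + X)) + a.a.(d.X)\{a,b} | —a→ n1, —d→ n2
  n1 = a.(d.(rec X. d.(a.X + b.X + c.(X + X)) + a.a.(d.X)\{a,b}))\{a,b} | —a→ n3
  n2 = a.(rec X. d.(a.X + b.X + c.(X + X)) + a.a.(d.X)\{a,b}) + b.(rec X. d.(a.X + b.X + c.(X + X)) + a.a.(d.X)\{a,b}) + c.((rec X. d.(a.X + b.X + c.(X + X)) + a.a.(d.X)\{a,b}) + (rec X. d.(a.X + b.X + c.(X + X)) + a.a.(d.X)\{a,b})) | —a→ n0, —b→ n0, —c→ n4
  n3 = (d.(rec X. d.(a.X + b.X + c.(X + X)) + a.a.(d.X)\{a,b}))\{a,b} | —d→ n5
  n4 = (rec X. d.(a.X + b.X + c.(X + X)) + a.a.(d.X)\{a,b}) + (rec X. d.(a.X + b.X + c.(X + X)) + a.a.(d.X)\{a,b}) | —a→ n1, —d→ n2
  n5 = (rec X. d.(a.X + b.X + c.(X + X)) + a.a.(d.X)\{a,b})\{a,b} | —d→ n6
  n6 = (a.(rec X. d.(a.X + b.X + c.(X + X)) + a.a.(d.X)\{a,b}) + b.(rec X. d.(a.X + b.X + c.(X + X)) + a.a.(d.X)\{a,b}) + c.((rec X. d.(a.X + b.X + c.(X + X)) + a.a.(d.X)\{a,b}) + (rec X. d.(a.X + b.X + c.(X + X)) + a.a.(d.X)\{a,b})))\{a,b} | —c→ n7
  n7 = ((rec X. d.(a.X + b.X + c.(X + X)) + a.a.(d.X)\{a,b}) + (rec X. d.(a.X + b.X + c.(X + X)) + a.a.(d.X)\{a,b}))\{a,b} | —d→ n6
Coarsest stable partition (strong bisimilarity classes):
  B0 = {m0, m4, m5, n0, n4}
  B1 = {m2, n2}
  B2 = {m1, n1}
  B3 = {m3, n3}
  B4 = {m6, m8, n5, n7}
  B5 = {m7, n6}
m0 ∈ B0, n0 ∈ B0 → same block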